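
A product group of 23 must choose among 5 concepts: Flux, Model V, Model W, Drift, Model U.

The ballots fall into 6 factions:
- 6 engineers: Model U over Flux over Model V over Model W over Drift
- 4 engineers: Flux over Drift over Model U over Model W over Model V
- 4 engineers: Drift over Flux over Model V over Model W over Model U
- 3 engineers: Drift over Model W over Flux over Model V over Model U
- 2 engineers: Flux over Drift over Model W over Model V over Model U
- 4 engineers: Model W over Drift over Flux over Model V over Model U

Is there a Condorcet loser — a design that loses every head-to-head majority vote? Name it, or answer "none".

Pairwise majorities:
Flux vs Model V: 23 to 0, Flux.
Flux–Model W: Flux 16–7.
Flux vs Drift: Flux, 12–11.
Flux vs Model U: 17 to 6, Flux.
Model V vs Model W: Model V preferred on 6+4 = 10 ballots; Model W wins 13–10.
Model V vs Drift: Model V preferred on 6 ballots; Drift wins 17–6.
Model V vs Model U: 4+3+2+4 = 13 for Model V, 10 for Model U — Model V by 13–10.
Model W vs Drift: Drift, 13–10.
Model W vs Model U: Model W wins 13–10.
Drift vs Model U: Drift preferred on 4+4+3+2+4 = 17 ballots; Drift wins 17–6.
Model U loses to every other design — it is the Condorcet loser.

Model U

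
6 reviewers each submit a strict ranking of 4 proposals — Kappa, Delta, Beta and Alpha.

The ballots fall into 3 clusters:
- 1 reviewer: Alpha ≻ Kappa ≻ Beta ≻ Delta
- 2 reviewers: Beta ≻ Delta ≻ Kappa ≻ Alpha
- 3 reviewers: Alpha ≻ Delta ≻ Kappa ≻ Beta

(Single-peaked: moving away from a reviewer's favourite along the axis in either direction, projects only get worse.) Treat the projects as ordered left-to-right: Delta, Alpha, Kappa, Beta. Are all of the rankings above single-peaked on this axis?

no

Axis positions: Delta=1, Alpha=2, Kappa=3, Beta=4.
Cluster 1 (peak Alpha at position 2): ranking walks positions 2-3-4-1, expanding outward from the peak — single-peaked.
Cluster 2: ranking walks positions 4-1-3-2; Delta is ranked above Kappa even though Kappa lies between Delta and the peak Beta on the axis — preferences dip and rise again. Not single-peaked.
Cluster 3 (peak Alpha at position 2): ranking walks positions 2-1-3-4, expanding outward from the peak — single-peaked.
Cluster 2 violates single-peakedness, so the profile is not single-peaked on this axis.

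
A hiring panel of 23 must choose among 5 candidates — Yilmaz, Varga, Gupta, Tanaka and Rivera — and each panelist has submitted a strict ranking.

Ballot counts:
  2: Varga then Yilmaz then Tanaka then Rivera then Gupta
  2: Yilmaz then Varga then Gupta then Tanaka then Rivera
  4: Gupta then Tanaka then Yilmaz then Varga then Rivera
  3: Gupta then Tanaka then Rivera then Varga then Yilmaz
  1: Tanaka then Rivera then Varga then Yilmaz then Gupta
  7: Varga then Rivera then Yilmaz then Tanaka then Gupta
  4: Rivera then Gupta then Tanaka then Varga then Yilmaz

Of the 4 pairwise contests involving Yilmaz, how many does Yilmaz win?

Yilmaz against each rival (23 committee members):
Yilmaz vs Varga: Yilmaz is ranked higher on 2+4 = 6 ballots, Varga on 17. Varga wins 17–6.
Yilmaz–Gupta: Yilmaz 12–11.
Yilmaz vs Tanaka: 2+2+7 = 11 for Yilmaz, 12 for Tanaka — Tanaka by 12–11.
Yilmaz vs Rivera: Yilmaz preferred on 2+2+4 = 8 ballots; Rivera wins 15–8.
Yilmaz beats Gupta; loses to Varga, Tanaka, Rivera — 1 pairwise win.

1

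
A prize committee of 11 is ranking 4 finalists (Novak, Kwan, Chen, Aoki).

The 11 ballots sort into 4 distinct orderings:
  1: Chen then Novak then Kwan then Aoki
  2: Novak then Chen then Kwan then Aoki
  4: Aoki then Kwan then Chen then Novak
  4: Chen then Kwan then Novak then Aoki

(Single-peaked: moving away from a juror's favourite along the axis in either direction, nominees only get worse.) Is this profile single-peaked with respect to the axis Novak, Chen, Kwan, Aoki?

yes

Axis positions: Novak=1, Chen=2, Kwan=3, Aoki=4.
Ballot type 1 (peak Chen at position 2): ranking walks positions 2-1-3-4, expanding outward from the peak — single-peaked.
Ballot type 2 (peak Novak at position 1): ranking walks positions 1-2-3-4, expanding outward from the peak — single-peaked.
Ballot type 3 (peak Aoki at position 4): ranking walks positions 4-3-2-1, expanding outward from the peak — single-peaked.
Ballot type 4 (peak Chen at position 2): ranking walks positions 2-3-1-4, expanding outward from the peak — single-peaked.
Every ranking is single-peaked on this axis.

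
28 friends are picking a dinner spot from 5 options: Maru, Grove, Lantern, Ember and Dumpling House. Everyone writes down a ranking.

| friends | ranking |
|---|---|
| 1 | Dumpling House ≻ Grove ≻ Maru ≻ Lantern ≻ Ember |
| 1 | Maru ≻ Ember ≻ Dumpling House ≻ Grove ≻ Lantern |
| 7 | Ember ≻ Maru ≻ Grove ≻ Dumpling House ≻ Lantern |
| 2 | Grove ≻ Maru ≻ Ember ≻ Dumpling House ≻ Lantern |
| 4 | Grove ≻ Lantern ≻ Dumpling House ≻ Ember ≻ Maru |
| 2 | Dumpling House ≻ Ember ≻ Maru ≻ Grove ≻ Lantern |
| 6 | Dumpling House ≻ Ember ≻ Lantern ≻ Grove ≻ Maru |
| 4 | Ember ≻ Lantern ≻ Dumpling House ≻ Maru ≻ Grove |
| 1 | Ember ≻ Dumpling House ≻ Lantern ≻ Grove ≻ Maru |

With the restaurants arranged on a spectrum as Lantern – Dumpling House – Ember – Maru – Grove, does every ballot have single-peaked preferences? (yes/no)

Axis positions: Lantern=1, Dumpling House=2, Ember=3, Maru=4, Grove=5.
Faction 1: ranking walks positions 2-5-4-1-3; Grove is ranked above Ember even though Ember lies between Grove and the peak Dumpling House on the axis — preferences dip and rise again. Not single-peaked.
Faction 2 (peak Maru at position 4): ranking walks positions 4-3-2-5-1, expanding outward from the peak — single-peaked.
Faction 3 (peak Ember at position 3): ranking walks positions 3-4-5-2-1, expanding outward from the peak — single-peaked.
Faction 4 (peak Grove at position 5): ranking walks positions 5-4-3-2-1, expanding outward from the peak — single-peaked.
Faction 5: ranking walks positions 5-1-2-3-4; Lantern is ranked above Maru even though Maru lies between Lantern and the peak Grove on the axis — preferences dip and rise again. Not single-peaked.
Faction 6 (peak Dumpling House at position 2): ranking walks positions 2-3-4-5-1, expanding outward from the peak — single-peaked.
Faction 7: ranking walks positions 2-3-1-5-4; Grove is ranked above Maru even though Maru lies between Grove and the peak Dumpling House on the axis — preferences dip and rise again. Not single-peaked.
Faction 8: ranking walks positions 3-1-2-4-5; Lantern is ranked above Dumpling House even though Dumpling House lies between Lantern and the peak Ember on the axis — preferences dip and rise again. Not single-peaked.
Faction 9: ranking walks positions 3-2-1-5-4; Grove is ranked above Maru even though Maru lies between Grove and the peak Ember on the axis — preferences dip and rise again. Not single-peaked.
Faction 1 violates single-peakedness, so the profile is not single-peaked on this axis.

no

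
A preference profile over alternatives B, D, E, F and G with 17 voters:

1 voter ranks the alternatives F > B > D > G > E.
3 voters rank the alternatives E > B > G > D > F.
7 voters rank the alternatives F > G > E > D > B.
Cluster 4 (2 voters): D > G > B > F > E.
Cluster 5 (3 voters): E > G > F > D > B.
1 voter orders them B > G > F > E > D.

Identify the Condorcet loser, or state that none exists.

B

Pairwise majorities:
B vs D: B preferred on 1+3+1 = 5 ballots; D wins 12–5.
B vs E: B preferred on 1+2+1 = 4 ballots; E wins 13–4.
B vs F: F, 11–6.
B vs G: 5 to 12, G.
D vs E: 3 to 14, E.
D–F: F 12–5.
D vs G: D preferred on 1+2 = 3 ballots; G wins 14–3.
E vs F: 3+3 = 6 for E, 11 for F — F by 11–6.
E vs G: E preferred on 3+3 = 6 ballots; G wins 11–6.
F–G: G 9–8.
B is beaten in every head-to-head and is the Condorcet loser.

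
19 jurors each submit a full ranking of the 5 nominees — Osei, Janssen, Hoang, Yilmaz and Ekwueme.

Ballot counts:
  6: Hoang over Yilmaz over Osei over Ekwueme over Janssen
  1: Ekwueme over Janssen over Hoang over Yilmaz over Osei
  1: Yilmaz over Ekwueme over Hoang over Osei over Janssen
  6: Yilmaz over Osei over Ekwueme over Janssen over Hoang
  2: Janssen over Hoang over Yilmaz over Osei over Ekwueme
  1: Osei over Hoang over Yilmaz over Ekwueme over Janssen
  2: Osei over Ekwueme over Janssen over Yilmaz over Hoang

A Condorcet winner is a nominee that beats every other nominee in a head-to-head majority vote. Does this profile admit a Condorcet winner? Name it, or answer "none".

Pairwise majorities:
Osei–Janssen: Osei 16–3.
Osei vs Hoang: Hoang, 10–9.
Osei vs Yilmaz: Yilmaz wins 16–3.
Osei vs Ekwueme: Osei wins 17–2.
Janssen vs Hoang: Janssen, 11–8.
Janssen vs Yilmaz: Yilmaz, 14–5.
Janssen vs Ekwueme: Ekwueme, 17–2.
Hoang–Yilmaz: Hoang 10–9.
Hoang vs Ekwueme: Ekwueme, 10–9.
Yilmaz vs Ekwueme: Yilmaz wins 16–3.
Every nominee loses at least once (Osei loses to Hoang; Janssen loses to Osei; Hoang loses to Janssen; Yilmaz loses to Hoang; Ekwueme loses to Osei). The majority relation contains the cycle Osei > Janssen > Hoang > Osei, so there is no Condorcet winner.

none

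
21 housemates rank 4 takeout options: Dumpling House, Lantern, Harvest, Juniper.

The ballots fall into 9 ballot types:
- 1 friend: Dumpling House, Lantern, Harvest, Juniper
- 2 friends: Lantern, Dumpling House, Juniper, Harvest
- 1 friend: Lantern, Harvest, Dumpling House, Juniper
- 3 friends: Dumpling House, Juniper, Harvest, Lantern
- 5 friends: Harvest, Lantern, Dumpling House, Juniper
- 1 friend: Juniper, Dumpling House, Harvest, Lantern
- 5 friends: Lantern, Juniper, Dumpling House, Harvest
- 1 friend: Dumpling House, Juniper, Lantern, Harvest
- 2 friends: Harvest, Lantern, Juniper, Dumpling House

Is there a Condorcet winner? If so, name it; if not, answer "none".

Head-to-head results (21 friends):
Dumpling House vs Lantern: Dumpling House is ranked higher on 1+3+1+1 = 6 ballots, Lantern on 15. Lantern wins 15–6.
Dumpling House vs Harvest: Dumpling House, 13–8.
Dumpling House vs Juniper: Dumpling House preferred on 1+2+1+3+5+1 = 13 ballots; Dumpling House wins 13–8.
Lantern vs Harvest: Harvest wins 11–10.
Lantern vs Juniper: Lantern wins 16–5.
Harvest vs Juniper: Juniper wins 12–9.
Each restaurant drops at least one matchup (Dumpling House loses to Lantern; Lantern loses to Harvest; Harvest loses to Dumpling House; Juniper loses to Dumpling House); the cycle Dumpling House beats Harvest beats Lantern beats Dumpling House rules out a Condorcet winner.

none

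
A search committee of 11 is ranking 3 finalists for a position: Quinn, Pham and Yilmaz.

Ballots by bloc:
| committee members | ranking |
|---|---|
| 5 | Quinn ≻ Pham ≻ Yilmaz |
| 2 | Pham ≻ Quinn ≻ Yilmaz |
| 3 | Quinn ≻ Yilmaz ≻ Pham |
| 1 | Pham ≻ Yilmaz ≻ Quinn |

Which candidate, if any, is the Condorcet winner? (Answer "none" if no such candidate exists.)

Pairwise majorities:
Quinn vs Pham: 5+3 = 8 for Quinn, 3 for Pham — Quinn by 8–3.
Quinn vs Yilmaz: 5+2+3 = 10 for Quinn, 1 for Yilmaz — Quinn by 10–1.
Pham–Yilmaz: Pham 8–3.
Quinn wins every pairwise contest, so Quinn is the Condorcet winner.

Quinn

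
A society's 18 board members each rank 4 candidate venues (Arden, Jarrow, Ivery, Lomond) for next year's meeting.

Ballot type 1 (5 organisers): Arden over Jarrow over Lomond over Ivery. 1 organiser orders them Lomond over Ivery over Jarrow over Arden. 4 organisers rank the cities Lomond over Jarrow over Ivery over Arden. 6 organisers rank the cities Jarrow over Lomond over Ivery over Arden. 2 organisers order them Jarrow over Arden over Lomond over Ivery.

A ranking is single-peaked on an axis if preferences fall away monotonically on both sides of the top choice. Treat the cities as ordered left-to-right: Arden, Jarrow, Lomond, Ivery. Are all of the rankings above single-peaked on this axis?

Axis positions: Arden=1, Jarrow=2, Lomond=3, Ivery=4.
Ballot type 1 (peak Arden at position 1): ranking walks positions 1-2-3-4, expanding outward from the peak — single-peaked.
Ballot type 2 (peak Lomond at position 3): ranking walks positions 3-4-2-1, expanding outward from the peak — single-peaked.
Ballot type 3 (peak Lomond at position 3): ranking walks positions 3-2-4-1, expanding outward from the peak — single-peaked.
Ballot type 4 (peak Jarrow at position 2): ranking walks positions 2-3-4-1, expanding outward from the peak — single-peaked.
Ballot type 5 (peak Jarrow at position 2): ranking walks positions 2-1-3-4, expanding outward from the peak — single-peaked.
Every ranking is single-peaked on this axis.

yes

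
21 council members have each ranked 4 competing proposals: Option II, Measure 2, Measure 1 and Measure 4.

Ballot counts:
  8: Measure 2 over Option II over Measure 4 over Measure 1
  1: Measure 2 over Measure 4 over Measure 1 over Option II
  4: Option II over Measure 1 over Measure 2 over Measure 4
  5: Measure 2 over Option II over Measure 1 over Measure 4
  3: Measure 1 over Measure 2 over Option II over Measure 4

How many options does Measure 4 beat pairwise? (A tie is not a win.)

0

Measure 4 against each rival (21 council members):
Measure 4 vs Option II: Measure 4 is ranked higher on 1 ballot, Option II on 20. Option II wins 20–1.
Measure 4–Measure 2: Measure 2 21–0.
Measure 4 vs Measure 1: Measure 1 wins 12–9.
Measure 4 beats no one; loses to Option II, Measure 2, Measure 1 — 0 pairwise wins.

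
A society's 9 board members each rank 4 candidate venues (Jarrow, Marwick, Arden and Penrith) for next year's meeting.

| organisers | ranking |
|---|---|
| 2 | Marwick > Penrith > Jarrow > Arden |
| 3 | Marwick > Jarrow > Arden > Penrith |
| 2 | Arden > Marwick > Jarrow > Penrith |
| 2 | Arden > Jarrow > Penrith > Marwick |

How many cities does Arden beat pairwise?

1

Arden against each rival (9 organisers):
Arden vs Jarrow: Arden preferred on 2+2 = 4 ballots; Jarrow wins 5–4.
Arden vs Marwick: Arden preferred on 2+2 = 4 ballots; Marwick wins 5–4.
Arden–Penrith: Arden 7–2.
Arden beats Penrith; loses to Jarrow, Marwick — 1 pairwise win.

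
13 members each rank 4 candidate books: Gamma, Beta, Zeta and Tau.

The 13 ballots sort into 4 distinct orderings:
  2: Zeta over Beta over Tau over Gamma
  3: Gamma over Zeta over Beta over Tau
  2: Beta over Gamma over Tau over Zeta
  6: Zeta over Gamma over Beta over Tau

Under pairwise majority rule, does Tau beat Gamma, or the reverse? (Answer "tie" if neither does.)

Gamma

Ballots ranking Tau above Gamma: 2.
Ballots ranking Gamma above Tau: 13 − 2 = 11.
Gamma wins the head-to-head 11–2.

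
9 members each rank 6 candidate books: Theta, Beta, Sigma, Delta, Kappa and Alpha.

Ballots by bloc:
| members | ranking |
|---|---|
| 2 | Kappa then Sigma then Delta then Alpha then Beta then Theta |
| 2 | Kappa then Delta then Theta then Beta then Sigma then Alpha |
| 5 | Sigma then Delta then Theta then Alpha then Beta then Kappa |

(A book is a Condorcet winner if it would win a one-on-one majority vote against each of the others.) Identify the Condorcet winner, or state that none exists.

Pairwise majorities:
Theta vs Beta: Theta wins 7–2.
Theta vs Sigma: Theta is ranked higher on 2 ballots, Sigma on 7. Sigma wins 7–2.
Theta vs Delta: 0 for Theta, 9 for Delta — Delta by 9–0.
Theta vs Kappa: 5 for Theta, 4 for Kappa — Theta by 5–4.
Theta vs Alpha: 2+5 = 7 for Theta, 2 for Alpha — Theta by 7–2.
Beta–Sigma: Sigma 7–2.
Beta vs Delta: 0 for Beta, 9 for Delta — Delta by 9–0.
Beta–Kappa: Beta 5–4.
Beta vs Alpha: Beta is ranked higher on 2 ballots, Alpha on 7. Alpha wins 7–2.
Sigma vs Delta: 7 to 2, Sigma.
Sigma vs Kappa: Sigma is ranked higher on 5 ballots, Kappa on 4. Sigma wins 5–4.
Sigma vs Alpha: 2+2+5 = 9 for Sigma, 0 for Alpha — Sigma by 9–0.
Delta vs Kappa: 5 for Delta, 4 for Kappa — Delta by 5–4.
Delta vs Alpha: 2+2+5 = 9 for Delta, 0 for Alpha — Delta by 9–0.
Kappa–Alpha: Alpha 5–4.
Sigma defeats every rival head-to-head and is the Condorcet winner.

Sigma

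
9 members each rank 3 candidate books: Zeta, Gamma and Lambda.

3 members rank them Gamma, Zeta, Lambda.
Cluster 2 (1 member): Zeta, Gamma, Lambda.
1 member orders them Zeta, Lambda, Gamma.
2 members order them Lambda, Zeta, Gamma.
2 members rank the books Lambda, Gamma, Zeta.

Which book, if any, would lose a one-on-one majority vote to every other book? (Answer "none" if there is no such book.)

Pairwise majorities:
Zeta vs Gamma: Zeta preferred on 1+1+2 = 4 ballots; Gamma wins 5–4.
Zeta vs Lambda: Zeta, 5–4.
Gamma vs Lambda: Gamma is ranked higher on 3+1 = 4 ballots, Lambda on 5. Lambda wins 5–4.
Each book has at least one pairwise win (Zeta beats Lambda; Gamma beats Zeta; Lambda beats Gamma) — no Condorcet loser.

none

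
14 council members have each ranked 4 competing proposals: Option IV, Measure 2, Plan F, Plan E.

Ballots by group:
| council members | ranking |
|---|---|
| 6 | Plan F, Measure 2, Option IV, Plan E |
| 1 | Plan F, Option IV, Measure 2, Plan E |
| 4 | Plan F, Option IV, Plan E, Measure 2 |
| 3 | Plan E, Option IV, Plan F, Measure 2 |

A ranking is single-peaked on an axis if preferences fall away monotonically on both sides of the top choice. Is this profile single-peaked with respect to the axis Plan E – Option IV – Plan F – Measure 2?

Axis positions: Plan E=1, Option IV=2, Plan F=3, Measure 2=4.
Group 1 (peak Plan F at position 3): ranking walks positions 3-4-2-1, expanding outward from the peak — single-peaked.
Group 2 (peak Plan F at position 3): ranking walks positions 3-2-4-1, expanding outward from the peak — single-peaked.
Group 3 (peak Plan F at position 3): ranking walks positions 3-2-1-4, expanding outward from the peak — single-peaked.
Group 4 (peak Plan E at position 1): ranking walks positions 1-2-3-4, expanding outward from the peak — single-peaked.
Every ranking is single-peaked on this axis.

yes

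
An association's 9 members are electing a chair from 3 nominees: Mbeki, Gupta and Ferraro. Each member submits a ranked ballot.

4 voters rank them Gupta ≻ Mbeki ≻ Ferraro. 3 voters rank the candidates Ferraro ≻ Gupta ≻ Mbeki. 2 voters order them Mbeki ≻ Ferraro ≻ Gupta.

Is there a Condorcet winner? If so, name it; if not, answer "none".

Check each pair by majority over 9 ballots:
Mbeki vs Gupta: Mbeki preferred on 2 ballots; Gupta wins 7–2.
Mbeki vs Ferraro: Mbeki preferred on 4+2 = 6 ballots; Mbeki wins 6–3.
Gupta vs Ferraro: Gupta preferred on 4 ballots; Ferraro wins 5–4.
Every candidate loses at least once (Mbeki loses to Gupta; Gupta loses to Ferraro; Ferraro loses to Mbeki). The majority relation contains the cycle Mbeki beats Ferraro beats Gupta beats Mbeki, so there is no Condorcet winner.

none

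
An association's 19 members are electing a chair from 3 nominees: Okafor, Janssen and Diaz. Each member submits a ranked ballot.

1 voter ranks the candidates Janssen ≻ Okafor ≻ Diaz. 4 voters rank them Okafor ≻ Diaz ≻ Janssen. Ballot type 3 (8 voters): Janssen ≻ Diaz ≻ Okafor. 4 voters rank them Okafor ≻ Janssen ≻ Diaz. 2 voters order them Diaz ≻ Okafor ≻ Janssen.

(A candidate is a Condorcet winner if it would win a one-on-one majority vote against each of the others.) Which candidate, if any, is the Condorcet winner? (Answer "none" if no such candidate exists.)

none

Head-to-head results (19 voters):
Okafor vs Janssen: 10 to 9, Okafor.
Okafor vs Diaz: 9 to 10, Diaz.
Janssen vs Diaz: 13 to 6, Janssen.
No candidate is unbeaten: Okafor loses to Diaz; Janssen loses to Okafor; Diaz loses to Janssen. In particular Okafor > Janssen > Diaz > Okafor is a majority cycle — no Condorcet winner exists.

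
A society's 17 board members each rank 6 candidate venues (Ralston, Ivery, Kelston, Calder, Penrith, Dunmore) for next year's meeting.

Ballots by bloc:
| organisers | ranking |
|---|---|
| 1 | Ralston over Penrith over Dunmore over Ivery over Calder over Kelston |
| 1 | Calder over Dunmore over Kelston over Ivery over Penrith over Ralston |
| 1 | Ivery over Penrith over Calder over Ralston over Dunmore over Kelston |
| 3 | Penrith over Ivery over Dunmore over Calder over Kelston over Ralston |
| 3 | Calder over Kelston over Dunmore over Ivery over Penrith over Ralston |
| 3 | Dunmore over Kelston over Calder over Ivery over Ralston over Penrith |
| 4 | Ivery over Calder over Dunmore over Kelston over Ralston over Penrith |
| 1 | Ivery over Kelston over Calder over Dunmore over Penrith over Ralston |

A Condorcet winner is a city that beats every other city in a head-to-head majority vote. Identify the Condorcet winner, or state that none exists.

Check each pair by majority over 17 ballots:
Ralston vs Ivery: Ivery wins 16–1.
Ralston vs Kelston: Kelston wins 15–2.
Ralston vs Calder: Calder, 16–1.
Ralston vs Penrith: Penrith, 9–8.
Ralston vs Dunmore: Dunmore, 15–2.
Ivery vs Kelston: Ivery, 10–7.
Ivery vs Calder: Ivery wins 10–7.
Ivery vs Penrith: Ivery wins 13–4.
Ivery vs Dunmore: Ivery, 9–8.
Kelston vs Calder: Calder wins 13–4.
Kelston vs Penrith: Kelston, 12–5.
Kelston vs Dunmore: Dunmore wins 13–4.
Calder vs Penrith: Calder wins 12–5.
Calder vs Dunmore: Calder, 10–7.
Penrith–Dunmore: Dunmore 12–5.
Only Ivery has no losses; Ivery is the Condorcet winner.

Ivery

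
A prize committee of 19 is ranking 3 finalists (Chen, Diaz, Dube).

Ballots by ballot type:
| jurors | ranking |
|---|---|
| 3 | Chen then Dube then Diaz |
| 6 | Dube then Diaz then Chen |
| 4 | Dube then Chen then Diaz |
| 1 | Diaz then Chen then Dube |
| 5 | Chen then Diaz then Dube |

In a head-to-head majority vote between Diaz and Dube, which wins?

Dube

Ballots ranking Diaz above Dube: 1 + 5 = 6.
Ballots ranking Dube above Diaz: 19 − 6 = 13.
Dube wins the head-to-head 13–6.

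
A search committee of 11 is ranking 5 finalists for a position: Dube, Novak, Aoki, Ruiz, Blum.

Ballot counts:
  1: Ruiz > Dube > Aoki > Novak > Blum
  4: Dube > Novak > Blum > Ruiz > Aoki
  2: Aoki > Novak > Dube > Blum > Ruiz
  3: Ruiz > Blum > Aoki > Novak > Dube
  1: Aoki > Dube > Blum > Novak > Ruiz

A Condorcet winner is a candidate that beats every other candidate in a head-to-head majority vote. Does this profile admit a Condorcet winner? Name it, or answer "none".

none

Head-to-head results (11 committee members):
Dube vs Novak: Dube wins 6–5.
Dube vs Aoki: Aoki, 6–5.
Dube vs Ruiz: Dube, 7–4.
Dube vs Blum: Dube, 8–3.
Novak vs Aoki: Aoki wins 7–4.
Novak vs Ruiz: Novak, 7–4.
Novak vs Blum: Novak wins 7–4.
Aoki vs Ruiz: Ruiz wins 8–3.
Aoki–Blum: Blum 7–4.
Ruiz vs Blum: Blum, 7–4.
Each candidate drops at least one matchup (Dube loses to Aoki; Novak loses to Dube; Aoki loses to Ruiz; Ruiz loses to Dube; Blum loses to Dube); the cycle Dube → Ruiz → Aoki → Dube rules out a Condorcet winner.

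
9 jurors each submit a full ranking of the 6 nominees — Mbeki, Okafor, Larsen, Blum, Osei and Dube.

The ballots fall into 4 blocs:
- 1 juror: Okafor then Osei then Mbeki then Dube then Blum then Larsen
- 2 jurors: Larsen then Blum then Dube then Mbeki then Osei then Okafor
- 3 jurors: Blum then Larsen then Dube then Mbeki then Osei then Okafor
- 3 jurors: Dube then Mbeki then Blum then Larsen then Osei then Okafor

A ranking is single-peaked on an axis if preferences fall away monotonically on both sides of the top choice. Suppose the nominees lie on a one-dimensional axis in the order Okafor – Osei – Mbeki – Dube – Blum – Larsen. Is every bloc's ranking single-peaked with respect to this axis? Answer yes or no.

Axis positions: Okafor=1, Osei=2, Mbeki=3, Dube=4, Blum=5, Larsen=6.
Bloc 1 (peak Okafor at position 1): ranking walks positions 1-2-3-4-5-6, expanding outward from the peak — single-peaked.
Bloc 2 (peak Larsen at position 6): ranking walks positions 6-5-4-3-2-1, expanding outward from the peak — single-peaked.
Bloc 3 (peak Blum at position 5): ranking walks positions 5-6-4-3-2-1, expanding outward from the peak — single-peaked.
Bloc 4 (peak Dube at position 4): ranking walks positions 4-3-5-6-2-1, expanding outward from the peak — single-peaked.
Every ranking is single-peaked on this axis.

yes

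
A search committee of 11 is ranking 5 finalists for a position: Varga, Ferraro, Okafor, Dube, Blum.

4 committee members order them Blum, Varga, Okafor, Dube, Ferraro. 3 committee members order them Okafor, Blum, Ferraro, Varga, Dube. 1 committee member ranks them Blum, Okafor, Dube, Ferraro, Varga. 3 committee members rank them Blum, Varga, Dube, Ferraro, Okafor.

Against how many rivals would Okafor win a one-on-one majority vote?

Okafor against each rival (11 committee members):
Okafor vs Varga: Varga, 7–4.
Okafor vs Ferraro: 4+3+1 = 8 for Okafor, 3 for Ferraro — Okafor by 8–3.
Okafor vs Dube: 8 to 3, Okafor.
Okafor vs Blum: Okafor preferred on 3 ballots; Blum wins 8–3.
Okafor beats Ferraro, Dube; loses to Varga, Blum — 2 pairwise wins.

2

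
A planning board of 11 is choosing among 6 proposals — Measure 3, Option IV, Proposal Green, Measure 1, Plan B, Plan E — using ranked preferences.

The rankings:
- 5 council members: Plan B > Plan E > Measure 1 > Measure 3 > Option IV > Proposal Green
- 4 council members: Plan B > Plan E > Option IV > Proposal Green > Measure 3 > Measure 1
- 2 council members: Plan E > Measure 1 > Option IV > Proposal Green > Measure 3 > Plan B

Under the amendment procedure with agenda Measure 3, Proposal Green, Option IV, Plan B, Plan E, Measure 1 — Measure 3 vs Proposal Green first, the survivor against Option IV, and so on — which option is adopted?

Round 1: Measure 3 vs Proposal Green — 5–6, Proposal Green advances.
Round 2: Proposal Green vs Option IV — 0–11, Option IV advances.
Round 3: Option IV vs Plan B — 2–9, Plan B advances.
Round 4: Plan B vs Plan E — 9–2, Plan B advances.
Round 5: Plan B vs Measure 1 — 9–2, Plan B advances.
The agenda winner is Plan B.

Plan B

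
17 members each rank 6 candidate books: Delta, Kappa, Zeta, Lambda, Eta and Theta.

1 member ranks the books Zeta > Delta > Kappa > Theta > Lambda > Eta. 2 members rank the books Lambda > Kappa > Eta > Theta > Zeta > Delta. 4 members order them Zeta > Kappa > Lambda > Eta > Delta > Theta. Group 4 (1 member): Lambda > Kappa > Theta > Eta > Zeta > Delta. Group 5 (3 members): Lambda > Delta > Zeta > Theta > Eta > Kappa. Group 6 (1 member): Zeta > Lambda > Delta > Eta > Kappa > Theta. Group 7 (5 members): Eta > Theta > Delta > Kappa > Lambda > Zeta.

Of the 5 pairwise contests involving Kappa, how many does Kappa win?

2

Kappa against each rival (17 members):
Kappa vs Delta: Kappa is ranked higher on 2+4+1 = 7 ballots, Delta on 10. Delta wins 10–7.
Kappa vs Zeta: Kappa is ranked higher on 2+1+5 = 8 ballots, Zeta on 9. Zeta wins 9–8.
Kappa vs Lambda: 10 to 7, Kappa.
Kappa–Eta: Eta 9–8.
Kappa vs Theta: Kappa wins 9–8.
Kappa beats Lambda, Theta; loses to Delta, Zeta, Eta — 2 pairwise wins.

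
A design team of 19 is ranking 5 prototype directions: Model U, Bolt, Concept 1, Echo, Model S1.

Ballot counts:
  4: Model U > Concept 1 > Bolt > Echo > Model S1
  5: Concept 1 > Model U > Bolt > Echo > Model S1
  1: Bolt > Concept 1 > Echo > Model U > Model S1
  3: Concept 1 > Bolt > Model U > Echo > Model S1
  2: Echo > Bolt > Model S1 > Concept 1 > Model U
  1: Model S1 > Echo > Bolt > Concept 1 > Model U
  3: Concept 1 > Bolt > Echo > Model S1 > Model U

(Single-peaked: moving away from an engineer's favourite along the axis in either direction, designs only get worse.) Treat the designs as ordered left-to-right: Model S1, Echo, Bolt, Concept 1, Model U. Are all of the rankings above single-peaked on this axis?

yes

Axis positions: Model S1=1, Echo=2, Bolt=3, Concept 1=4, Model U=5.
Faction 1 (peak Model U at position 5): ranking walks positions 5-4-3-2-1, expanding outward from the peak — single-peaked.
Faction 2 (peak Concept 1 at position 4): ranking walks positions 4-5-3-2-1, expanding outward from the peak — single-peaked.
Faction 3 (peak Bolt at position 3): ranking walks positions 3-4-2-5-1, expanding outward from the peak — single-peaked.
Faction 4 (peak Concept 1 at position 4): ranking walks positions 4-3-5-2-1, expanding outward from the peak — single-peaked.
Faction 5 (peak Echo at position 2): ranking walks positions 2-3-1-4-5, expanding outward from the peak — single-peaked.
Faction 6 (peak Model S1 at position 1): ranking walks positions 1-2-3-4-5, expanding outward from the peak — single-peaked.
Faction 7 (peak Concept 1 at position 4): ranking walks positions 4-3-2-1-5, expanding outward from the peak — single-peaked.
Every ranking is single-peaked on this axis.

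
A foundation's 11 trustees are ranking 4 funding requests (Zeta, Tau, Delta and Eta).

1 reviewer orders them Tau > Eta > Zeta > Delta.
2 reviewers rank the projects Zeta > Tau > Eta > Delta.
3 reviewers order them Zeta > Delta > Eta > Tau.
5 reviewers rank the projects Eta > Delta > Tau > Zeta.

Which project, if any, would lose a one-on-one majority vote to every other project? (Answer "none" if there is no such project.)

none

Pairwise majorities:
Zeta vs Tau: 5 to 6, Tau.
Zeta–Delta: Zeta 6–5.
Zeta vs Eta: Eta wins 6–5.
Tau vs Delta: 3 to 8, Delta.
Tau vs Eta: Tau preferred on 1+2 = 3 ballots; Eta wins 8–3.
Delta–Eta: Eta 8–3.
No project is winless: Zeta beats Delta; Tau beats Zeta; Delta beats Tau; Eta beats Zeta. There is no Condorcet loser.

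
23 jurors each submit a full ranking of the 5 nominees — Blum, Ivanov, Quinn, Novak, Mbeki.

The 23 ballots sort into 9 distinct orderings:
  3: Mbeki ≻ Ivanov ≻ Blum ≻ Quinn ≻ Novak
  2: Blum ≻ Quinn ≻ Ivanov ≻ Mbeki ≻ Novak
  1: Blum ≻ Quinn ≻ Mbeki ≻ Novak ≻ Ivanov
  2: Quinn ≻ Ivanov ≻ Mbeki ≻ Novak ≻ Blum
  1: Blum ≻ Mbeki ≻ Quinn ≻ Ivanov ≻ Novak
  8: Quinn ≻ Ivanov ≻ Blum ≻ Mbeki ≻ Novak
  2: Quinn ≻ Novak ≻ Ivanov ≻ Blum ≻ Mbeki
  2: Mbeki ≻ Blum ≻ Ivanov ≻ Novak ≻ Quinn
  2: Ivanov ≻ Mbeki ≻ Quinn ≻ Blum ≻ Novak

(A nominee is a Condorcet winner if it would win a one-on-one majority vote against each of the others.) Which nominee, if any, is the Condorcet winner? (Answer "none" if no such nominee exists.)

Quinn

Pairwise majorities:
Blum vs Ivanov: Ivanov, 17–6.
Blum vs Quinn: Quinn, 14–9.
Blum–Novak: Blum 19–4.
Blum–Mbeki: Blum 14–9.
Ivanov–Quinn: Quinn 16–7.
Ivanov–Novak: Ivanov 20–3.
Ivanov vs Mbeki: Ivanov, 16–7.
Quinn vs Novak: Quinn wins 21–2.
Quinn–Mbeki: Quinn 15–8.
Novak vs Mbeki: Mbeki wins 21–2.
Only Quinn has no losses; Quinn is the Condorcet winner.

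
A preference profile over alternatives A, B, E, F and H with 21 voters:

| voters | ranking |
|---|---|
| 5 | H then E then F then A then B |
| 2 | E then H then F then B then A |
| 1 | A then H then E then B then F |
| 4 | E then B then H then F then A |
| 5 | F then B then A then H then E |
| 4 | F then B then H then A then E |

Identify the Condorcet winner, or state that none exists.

none

Pairwise majorities:
A vs B: 6 to 15, B.
A vs E: 10 to 11, E.
A vs F: 1 to 20, F.
A vs H: H wins 15–6.
B–E: E 12–9.
B vs F: 5 to 16, F.
B vs H: B preferred on 4+5+4 = 13 ballots; B wins 13–8.
E vs F: 12 to 9, E.
E vs H: E preferred on 2+4 = 6 ballots; H wins 15–6.
F–H: H 12–9.
Every alternative loses at least once (A loses to B; B loses to E; E loses to H; F loses to E; H loses to B). The majority relation contains the cycle B > H > E > B, so there is no Condorcet winner.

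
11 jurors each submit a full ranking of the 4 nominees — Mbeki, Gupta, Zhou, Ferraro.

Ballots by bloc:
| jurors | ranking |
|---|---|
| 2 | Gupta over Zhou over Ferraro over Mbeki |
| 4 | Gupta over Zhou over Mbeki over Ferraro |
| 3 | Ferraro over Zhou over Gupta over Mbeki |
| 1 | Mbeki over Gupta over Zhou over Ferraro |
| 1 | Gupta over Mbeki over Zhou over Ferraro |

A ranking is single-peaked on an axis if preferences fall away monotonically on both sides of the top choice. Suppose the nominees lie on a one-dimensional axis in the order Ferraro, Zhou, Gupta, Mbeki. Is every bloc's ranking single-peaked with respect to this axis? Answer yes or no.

yes

Axis positions: Ferraro=1, Zhou=2, Gupta=3, Mbeki=4.
Bloc 1 (peak Gupta at position 3): ranking walks positions 3-2-1-4, expanding outward from the peak — single-peaked.
Bloc 2 (peak Gupta at position 3): ranking walks positions 3-2-4-1, expanding outward from the peak — single-peaked.
Bloc 3 (peak Ferraro at position 1): ranking walks positions 1-2-3-4, expanding outward from the peak — single-peaked.
Bloc 4 (peak Mbeki at position 4): ranking walks positions 4-3-2-1, expanding outward from the peak — single-peaked.
Bloc 5 (peak Gupta at position 3): ranking walks positions 3-4-2-1, expanding outward from the peak — single-peaked.
Every ranking is single-peaked on this axis.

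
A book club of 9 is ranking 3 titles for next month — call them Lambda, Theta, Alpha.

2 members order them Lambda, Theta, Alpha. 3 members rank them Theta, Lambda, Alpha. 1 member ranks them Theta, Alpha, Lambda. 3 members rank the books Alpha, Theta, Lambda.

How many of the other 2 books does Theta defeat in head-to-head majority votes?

2

Theta against each rival (9 members):
Theta vs Lambda: Theta is ranked higher on 3+1+3 = 7 ballots, Lambda on 2. Theta wins 7–2.
Theta vs Alpha: Theta, 6–3.
Theta beats Lambda, Alpha — 2 pairwise wins.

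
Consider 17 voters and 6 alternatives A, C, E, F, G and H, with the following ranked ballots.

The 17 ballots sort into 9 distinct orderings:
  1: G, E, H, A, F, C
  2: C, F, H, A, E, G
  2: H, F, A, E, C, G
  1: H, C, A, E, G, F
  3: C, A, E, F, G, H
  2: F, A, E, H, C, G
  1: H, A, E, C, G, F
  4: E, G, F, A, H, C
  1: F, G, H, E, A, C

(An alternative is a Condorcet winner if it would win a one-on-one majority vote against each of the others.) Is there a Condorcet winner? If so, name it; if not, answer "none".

none

Check each pair by majority over 17 ballots:
A vs C: A, 11–6.
A vs E: A wins 11–6.
A–F: F 11–6.
A–G: A 11–6.
A vs H: A wins 9–8.
C vs E: E wins 11–6.
C vs F: F, 10–7.
C vs G: C wins 11–6.
C vs H: H, 12–5.
E vs F: E, 10–7.
E vs G: E wins 15–2.
E vs H: E wins 10–7.
F vs G: F wins 10–7.
F vs H: F wins 12–5.
G–H: G 9–8.
Each alternative drops at least one matchup (A loses to F; C loses to A; E loses to A; F loses to E; G loses to A; H loses to A); the cycle A > E > F > A rules out a Condorcet winner.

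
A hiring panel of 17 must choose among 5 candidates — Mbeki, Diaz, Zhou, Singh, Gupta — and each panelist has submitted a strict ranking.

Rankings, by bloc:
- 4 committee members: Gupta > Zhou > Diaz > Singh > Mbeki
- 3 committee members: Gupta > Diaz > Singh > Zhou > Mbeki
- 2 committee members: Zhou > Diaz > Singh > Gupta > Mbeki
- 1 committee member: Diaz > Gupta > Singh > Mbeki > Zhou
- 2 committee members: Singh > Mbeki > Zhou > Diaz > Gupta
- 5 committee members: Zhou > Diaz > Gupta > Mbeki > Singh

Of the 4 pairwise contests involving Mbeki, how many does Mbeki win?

Mbeki against each rival (17 committee members):
Mbeki vs Diaz: Mbeki is ranked higher on 2 ballots, Diaz on 15. Diaz wins 15–2.
Mbeki vs Zhou: Mbeki is ranked higher on 1+2 = 3 ballots, Zhou on 14. Zhou wins 14–3.
Mbeki vs Singh: Mbeki preferred on 5 ballots; Singh wins 12–5.
Mbeki vs Gupta: Gupta wins 15–2.
Mbeki beats no one; loses to Diaz, Zhou, Singh, Gupta — 0 pairwise wins.

0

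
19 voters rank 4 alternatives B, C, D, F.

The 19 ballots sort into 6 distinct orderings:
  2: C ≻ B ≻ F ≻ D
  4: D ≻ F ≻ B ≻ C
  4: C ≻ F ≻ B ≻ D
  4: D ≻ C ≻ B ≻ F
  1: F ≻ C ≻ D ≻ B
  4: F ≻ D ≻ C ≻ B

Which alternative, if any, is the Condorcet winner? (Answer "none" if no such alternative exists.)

none

Pairwise majorities:
B–C: C 15–4.
B–D: D 13–6.
B–F: F 13–6.
C–D: D 12–7.
C–F: C 10–9.
D vs F: F, 11–8.
No alternative is unbeaten: B loses to C; C loses to D; D loses to F; F loses to C. In particular C > F > D > C is a majority cycle — no Condorcet winner exists.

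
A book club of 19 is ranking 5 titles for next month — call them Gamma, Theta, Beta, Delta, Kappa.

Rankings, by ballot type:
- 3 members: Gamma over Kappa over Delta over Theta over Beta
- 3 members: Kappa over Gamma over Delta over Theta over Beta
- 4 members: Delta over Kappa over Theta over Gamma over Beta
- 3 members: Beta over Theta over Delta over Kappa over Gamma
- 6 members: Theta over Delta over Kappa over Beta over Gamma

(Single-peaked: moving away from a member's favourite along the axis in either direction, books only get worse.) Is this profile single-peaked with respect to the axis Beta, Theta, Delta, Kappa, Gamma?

yes

Axis positions: Beta=1, Theta=2, Delta=3, Kappa=4, Gamma=5.
Ballot type 1 (peak Gamma at position 5): ranking walks positions 5-4-3-2-1, expanding outward from the peak — single-peaked.
Ballot type 2 (peak Kappa at position 4): ranking walks positions 4-5-3-2-1, expanding outward from the peak — single-peaked.
Ballot type 3 (peak Delta at position 3): ranking walks positions 3-4-2-5-1, expanding outward from the peak — single-peaked.
Ballot type 4 (peak Beta at position 1): ranking walks positions 1-2-3-4-5, expanding outward from the peak — single-peaked.
Ballot type 5 (peak Theta at position 2): ranking walks positions 2-3-4-1-5, expanding outward from the peak — single-peaked.
Every ranking is single-peaked on this axis.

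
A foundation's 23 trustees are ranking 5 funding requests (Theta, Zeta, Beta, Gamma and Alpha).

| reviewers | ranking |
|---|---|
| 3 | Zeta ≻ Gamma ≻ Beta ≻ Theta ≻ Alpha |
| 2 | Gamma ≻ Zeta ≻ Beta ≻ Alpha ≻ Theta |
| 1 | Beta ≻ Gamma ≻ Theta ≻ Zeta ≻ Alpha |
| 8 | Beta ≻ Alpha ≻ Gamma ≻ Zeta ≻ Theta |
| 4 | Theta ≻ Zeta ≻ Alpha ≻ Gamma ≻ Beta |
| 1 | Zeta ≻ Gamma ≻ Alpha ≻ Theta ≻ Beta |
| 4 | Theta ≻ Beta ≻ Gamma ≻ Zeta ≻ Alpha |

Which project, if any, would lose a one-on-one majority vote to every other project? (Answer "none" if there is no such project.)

Head-to-head results (23 reviewers):
Theta vs Zeta: Zeta wins 14–9.
Theta vs Beta: Beta, 14–9.
Theta vs Gamma: Gamma wins 15–8.
Theta vs Alpha: 12 to 11, Theta.
Zeta vs Beta: Beta wins 13–10.
Zeta vs Gamma: 3+4+1 = 8 for Zeta, 15 for Gamma — Gamma by 15–8.
Zeta vs Alpha: 3+2+1+4+1+4 = 15 for Zeta, 8 for Alpha — Zeta by 15–8.
Beta vs Gamma: 13 to 10, Beta.
Beta vs Alpha: Beta, 18–5.
Gamma vs Alpha: Alpha wins 12–11.
No project is winless: Theta beats Alpha; Zeta beats Theta; Beta beats Theta; Gamma beats Theta; Alpha beats Gamma. There is no Condorcet loser.

none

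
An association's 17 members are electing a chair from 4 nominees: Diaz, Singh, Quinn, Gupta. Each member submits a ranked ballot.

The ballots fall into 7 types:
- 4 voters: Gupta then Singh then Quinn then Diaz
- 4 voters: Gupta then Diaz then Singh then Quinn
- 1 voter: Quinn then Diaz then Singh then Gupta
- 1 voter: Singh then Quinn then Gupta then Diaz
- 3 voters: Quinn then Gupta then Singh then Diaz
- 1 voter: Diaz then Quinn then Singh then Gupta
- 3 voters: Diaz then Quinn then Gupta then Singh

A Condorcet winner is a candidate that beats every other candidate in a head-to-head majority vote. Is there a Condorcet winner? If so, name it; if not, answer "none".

Head-to-head results (17 voters):
Diaz vs Singh: Diaz preferred on 4+1+1+3 = 9 ballots; Diaz wins 9–8.
Diaz vs Quinn: 4+1+3 = 8 for Diaz, 9 for Quinn — Quinn by 9–8.
Diaz vs Gupta: 1+1+3 = 5 for Diaz, 12 for Gupta — Gupta by 12–5.
Singh vs Quinn: Singh is ranked higher on 4+4+1 = 9 ballots, Quinn on 8. Singh wins 9–8.
Singh vs Gupta: 1+1+1 = 3 for Singh, 14 for Gupta — Gupta by 14–3.
Quinn vs Gupta: 9 to 8, Quinn.
Every candidate loses at least once (Diaz loses to Quinn; Singh loses to Diaz; Quinn loses to Singh; Gupta loses to Quinn). The majority relation contains the cycle Diaz beats Singh beats Quinn beats Diaz, so there is no Condorcet winner.

none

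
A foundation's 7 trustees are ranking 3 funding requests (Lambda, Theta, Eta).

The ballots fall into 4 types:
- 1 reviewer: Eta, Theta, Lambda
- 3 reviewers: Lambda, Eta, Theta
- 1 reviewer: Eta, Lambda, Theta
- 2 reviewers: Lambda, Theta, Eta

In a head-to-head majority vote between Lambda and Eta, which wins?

Lambda

Ballots ranking Lambda above Eta: 3 + 2 = 5.
Ballots ranking Eta above Lambda: 7 − 5 = 2.
Lambda wins the head-to-head 5–2.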